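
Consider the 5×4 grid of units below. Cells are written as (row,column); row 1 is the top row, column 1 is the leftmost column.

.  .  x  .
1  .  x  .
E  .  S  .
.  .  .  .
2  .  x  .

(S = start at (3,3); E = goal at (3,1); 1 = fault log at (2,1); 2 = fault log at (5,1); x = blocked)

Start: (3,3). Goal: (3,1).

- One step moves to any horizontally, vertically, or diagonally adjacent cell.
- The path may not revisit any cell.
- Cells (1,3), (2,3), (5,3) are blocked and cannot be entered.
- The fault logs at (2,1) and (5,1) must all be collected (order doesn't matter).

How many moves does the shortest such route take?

6

Any route passes through (2,1) and (5,1) in some order between (3,3) and (3,1). Summing Chebyshev distances along each leg and taking the cheapest ordering ((3,3) → (5,1) → (2,1) → (3,1)) gives a lower bound of 2 + 3 + 1 = 6 moves.
A route of 6 moves achieves this: (3,3) → (4,2) → (5,1) → (4,1) → (3,2) → (2,1) → (3,1).
Since 6 matches the lower bound, it is optimal.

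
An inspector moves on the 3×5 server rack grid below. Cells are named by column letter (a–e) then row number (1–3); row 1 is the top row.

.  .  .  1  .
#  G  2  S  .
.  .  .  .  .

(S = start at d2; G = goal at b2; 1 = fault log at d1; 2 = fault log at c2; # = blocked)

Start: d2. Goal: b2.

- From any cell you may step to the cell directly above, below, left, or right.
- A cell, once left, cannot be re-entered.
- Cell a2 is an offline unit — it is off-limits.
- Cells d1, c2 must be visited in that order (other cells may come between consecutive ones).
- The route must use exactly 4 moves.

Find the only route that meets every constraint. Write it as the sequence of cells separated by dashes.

d2 - d1 - c1 - c2 - b2

The waypoints must appear in the order d1, c2, with no cell reused.
Route from d2: up to d1, left to c1, down to c2, left to b2 — 4 moves in all.
Check: order respected (1 at step 1, 2 at step 3); 4 moves as required.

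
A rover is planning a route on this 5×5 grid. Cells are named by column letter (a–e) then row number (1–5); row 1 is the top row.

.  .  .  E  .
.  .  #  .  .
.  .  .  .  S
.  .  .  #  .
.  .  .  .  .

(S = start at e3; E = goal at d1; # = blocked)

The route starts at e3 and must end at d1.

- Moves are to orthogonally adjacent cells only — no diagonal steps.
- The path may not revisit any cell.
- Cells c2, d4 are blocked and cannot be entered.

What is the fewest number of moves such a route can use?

The Manhattan distance from e3 to d1 is |3−1| + |5−4| = 3, so at least 3 moves are needed.
A route of 3 moves achieves this: e3 → e2 → e1 → d1.
Since 3 matches the lower bound, it is optimal.

3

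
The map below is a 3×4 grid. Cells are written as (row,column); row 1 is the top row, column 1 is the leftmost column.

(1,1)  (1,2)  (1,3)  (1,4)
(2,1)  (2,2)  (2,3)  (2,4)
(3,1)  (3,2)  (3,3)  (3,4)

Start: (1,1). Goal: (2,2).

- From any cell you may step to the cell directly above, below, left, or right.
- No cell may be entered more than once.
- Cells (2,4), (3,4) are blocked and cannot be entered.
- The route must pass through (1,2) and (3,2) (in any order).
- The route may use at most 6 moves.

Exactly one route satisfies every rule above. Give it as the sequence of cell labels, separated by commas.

The 6-move cap with required stops at (1,2), (3,2) leaves no slack for detours.
Route from (1,1): right 2 to (1,3), down 2 to (3,3), left 1 to (3,2), up 1 to (2,2) — 6 moves in all.
Check: all required cells visited; 6 ≤ 6 moves.

(1,1), (1,2), (1,3), (2,3), (3,3), (3,2), (2,2)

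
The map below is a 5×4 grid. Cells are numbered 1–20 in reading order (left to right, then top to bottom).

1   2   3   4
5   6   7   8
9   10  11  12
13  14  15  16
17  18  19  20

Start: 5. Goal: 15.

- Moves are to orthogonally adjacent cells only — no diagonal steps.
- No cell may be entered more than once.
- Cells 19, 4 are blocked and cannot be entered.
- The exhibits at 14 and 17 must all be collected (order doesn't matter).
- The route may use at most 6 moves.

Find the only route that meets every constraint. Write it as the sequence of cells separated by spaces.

5 9 13 17 18 14 15

The 6-move cap with required stops at 14, 17 leaves no slack for detours.
Route from 5: 3× down (reaching 17), right to 18, up to 14, right to 15 — 6 moves in all.
Check: all required cells visited; 6 ≤ 6 moves.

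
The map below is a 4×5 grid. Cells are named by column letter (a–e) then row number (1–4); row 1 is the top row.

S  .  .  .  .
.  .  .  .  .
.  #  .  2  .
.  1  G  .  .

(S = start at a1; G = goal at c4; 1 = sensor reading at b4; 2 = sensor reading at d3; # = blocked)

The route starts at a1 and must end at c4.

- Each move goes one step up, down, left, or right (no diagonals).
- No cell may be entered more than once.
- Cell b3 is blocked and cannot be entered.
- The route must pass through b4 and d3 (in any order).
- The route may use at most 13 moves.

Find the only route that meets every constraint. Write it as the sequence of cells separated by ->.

a1 -> b1 -> c1 -> d1 -> d2 -> d3 -> c3 -> c2 -> b2 -> a2 -> a3 -> a4 -> b4 -> c4

The 13-move cap with required stops at b4, d3 leaves no slack for detours.
Route from a1: 3× right (reaching d1), 2× down (reaching d3), left to c3, up to c2, 2× left (reaching a2), 2× down (reaching a4), 2× right (reaching c4) — 13 moves in all.
Check: all required cells visited; 13 ≤ 13 moves.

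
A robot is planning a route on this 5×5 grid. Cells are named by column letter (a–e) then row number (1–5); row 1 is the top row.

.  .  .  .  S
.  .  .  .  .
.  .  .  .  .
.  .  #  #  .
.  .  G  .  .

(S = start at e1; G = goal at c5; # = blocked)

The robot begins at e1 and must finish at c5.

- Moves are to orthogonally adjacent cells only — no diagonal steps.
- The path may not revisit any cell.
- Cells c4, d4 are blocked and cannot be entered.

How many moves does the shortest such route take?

The Manhattan distance from e1 to c5 is |1−5| + |5−3| = 6, so at least 6 moves are needed.
A route of 6 moves achieves this: e1 → e2 → e3 → e4 → e5 → d5 → c5.
Since 6 matches the lower bound, it is optimal.

6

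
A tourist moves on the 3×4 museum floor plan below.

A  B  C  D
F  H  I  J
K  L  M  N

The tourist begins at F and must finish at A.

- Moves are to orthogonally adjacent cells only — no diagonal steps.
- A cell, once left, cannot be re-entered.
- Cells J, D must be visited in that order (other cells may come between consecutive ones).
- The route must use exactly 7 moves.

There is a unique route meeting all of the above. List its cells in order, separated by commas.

The waypoints must appear in the order J, D, with no cell reused.
Route from F: right 3 to J, up 1 to D, left 3 to A — 7 moves in all.
Check: order respected (J at step 3, D at step 4); 7 moves as required.

F, H, I, J, D, C, B, A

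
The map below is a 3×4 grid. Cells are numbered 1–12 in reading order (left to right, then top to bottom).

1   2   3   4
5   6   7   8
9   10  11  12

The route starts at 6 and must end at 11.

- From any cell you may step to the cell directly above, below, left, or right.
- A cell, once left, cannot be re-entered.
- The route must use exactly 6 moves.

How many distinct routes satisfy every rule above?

6

Need simple routes of exactly 6 moves from 6 to 11 (Manhattan distance 2, so 2 moves are spent on a detour and 2 undoing it).
Enumerating: 6 2 1 5 9 10 11 | 6 2 3 7 8 12 11 | 6 2 3 4 8 12 11 | 6 2 3 4 8 7 11 | 6 5 1 2 3 7 11 | 6 7 3 4 8 12 11.
That gives 6 routes.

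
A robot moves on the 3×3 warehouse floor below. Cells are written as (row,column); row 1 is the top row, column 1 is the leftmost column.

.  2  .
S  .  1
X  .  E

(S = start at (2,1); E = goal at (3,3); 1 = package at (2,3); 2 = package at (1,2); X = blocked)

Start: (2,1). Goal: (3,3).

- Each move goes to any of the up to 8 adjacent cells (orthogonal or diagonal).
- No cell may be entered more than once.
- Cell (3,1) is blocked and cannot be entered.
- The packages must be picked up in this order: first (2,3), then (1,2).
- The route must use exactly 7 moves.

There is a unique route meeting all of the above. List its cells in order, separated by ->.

(2,1) -> (3,2) -> (2,3) -> (1,3) -> (1,2) -> (1,1) -> (2,2) -> (3,3)

The waypoints must appear in the order (2,3), (1,2), with no cell reused.
Route from (2,1): down-right 1 to (3,2), up-right 1 to (2,3), up 1 to (1,3), left 2 to (1,1), down-right 2 to (3,3) — 7 moves in all.
Check: order respected (1 at step 2, 2 at step 4); 7 moves as required.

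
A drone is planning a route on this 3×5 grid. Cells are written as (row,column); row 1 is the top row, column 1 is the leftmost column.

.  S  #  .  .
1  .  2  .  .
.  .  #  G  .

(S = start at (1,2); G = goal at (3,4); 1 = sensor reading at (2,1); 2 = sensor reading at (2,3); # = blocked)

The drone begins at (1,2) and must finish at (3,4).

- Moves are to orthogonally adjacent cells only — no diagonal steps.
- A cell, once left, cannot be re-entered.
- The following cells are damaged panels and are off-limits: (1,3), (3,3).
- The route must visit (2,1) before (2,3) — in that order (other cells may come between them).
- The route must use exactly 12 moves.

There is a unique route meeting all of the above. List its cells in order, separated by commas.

(1,2), (1,1), (2,1), (3,1), (3,2), (2,2), (2,3), (2,4), (1,4), (1,5), (2,5), (3,5), (3,4)

The waypoints must appear in the order (2,1), (2,3), with no cell reused.
Route from (1,2): left 1 to (1,1), down 2 to (3,1), right 1 to (3,2), up 1 to (2,2), right 2 to (2,4), up 1 to (1,4), right 1 to (1,5), down 2 to (3,5), left 1 to (3,4) — 12 moves in all.
Check: order respected (1 at step 2, 2 at step 6); 12 moves as required.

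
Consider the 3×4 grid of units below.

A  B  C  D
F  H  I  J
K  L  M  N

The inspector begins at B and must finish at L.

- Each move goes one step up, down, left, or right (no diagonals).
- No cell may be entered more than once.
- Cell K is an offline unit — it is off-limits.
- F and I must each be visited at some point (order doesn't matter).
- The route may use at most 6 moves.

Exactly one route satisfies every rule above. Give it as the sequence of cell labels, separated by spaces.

Any route must reach F and I and still end at L within 6 moves, so the order of the required stops is forced.
Route from B: left to A, down to F, 2× right (reaching I), down to M, left to L — 6 moves in all.
Check: all required cells visited; 6 ≤ 6 moves.

B A F H I M L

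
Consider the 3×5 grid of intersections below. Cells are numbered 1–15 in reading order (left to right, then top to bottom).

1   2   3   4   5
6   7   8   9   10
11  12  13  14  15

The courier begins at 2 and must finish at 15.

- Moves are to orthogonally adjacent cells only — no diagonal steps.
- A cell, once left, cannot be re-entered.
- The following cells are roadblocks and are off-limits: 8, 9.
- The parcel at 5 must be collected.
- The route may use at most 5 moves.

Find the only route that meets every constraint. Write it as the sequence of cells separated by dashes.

Any route must reach 5 and still end at 15 within 5 moves, so the order of the required stops is forced.
Route from 2: 3× right (reaching 5), 2× down (reaching 15) — 5 moves in all.
Check: all required cells visited; 5 ≤ 5 moves.

2 - 3 - 4 - 5 - 10 - 15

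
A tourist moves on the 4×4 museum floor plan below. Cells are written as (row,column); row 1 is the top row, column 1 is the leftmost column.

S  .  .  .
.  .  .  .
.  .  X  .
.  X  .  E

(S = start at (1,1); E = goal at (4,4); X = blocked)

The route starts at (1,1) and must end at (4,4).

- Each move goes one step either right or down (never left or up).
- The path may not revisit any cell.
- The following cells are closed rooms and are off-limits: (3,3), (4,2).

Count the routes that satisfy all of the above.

4

A right/down-only route from (1,1) to (4,4) makes exactly 3 down-moves and 3 right-moves in some order.
With no other constraints that would be C(6,3) = 20 routes.
Subtract routes through each blocked cell (inclusion–exclusion for overlaps): − through (3,3): 12 − through (4,2): 4 → 4.
That gives 4 routes.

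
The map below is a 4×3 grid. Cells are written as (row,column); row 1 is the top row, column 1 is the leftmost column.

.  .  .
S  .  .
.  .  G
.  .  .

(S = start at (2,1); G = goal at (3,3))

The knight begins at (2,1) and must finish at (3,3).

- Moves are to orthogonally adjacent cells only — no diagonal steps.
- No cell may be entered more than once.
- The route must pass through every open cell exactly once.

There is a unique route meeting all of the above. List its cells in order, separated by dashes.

Need to visit all 12 open cells exactly once, starting at (2,1) and ending at (3,3).
Cell (1,3) has only two open neighbours ((2,3) and (1,2)), so the path must pass straight through it: one of those is the cell it's entered from and the other is where it exits.
Route from (2,1): up 1 to (1,1), right 2 to (1,3), down 1 to (2,3), left 1 to (2,2), down 1 to (3,2), left 1 to (3,1), down 1 to (4,1), right 2 to (4,3), up 1 to (3,3) — 11 moves in all.
Check: all 12 open cells covered.

(2,1) - (1,1) - (1,2) - (1,3) - (2,3) - (2,2) - (3,2) - (3,1) - (4,1) - (4,2) - (4,3) - (3,3)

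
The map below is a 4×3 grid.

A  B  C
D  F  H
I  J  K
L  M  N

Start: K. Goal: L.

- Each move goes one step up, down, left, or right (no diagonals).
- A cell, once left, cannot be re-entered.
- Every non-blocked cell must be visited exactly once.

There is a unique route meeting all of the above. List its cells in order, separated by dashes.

Need to visit all 12 open cells exactly once, starting at K and ending at L.
Route from K: down to N, left to M, 2× up (reaching F), right to H, up to C, 2× left (reaching A), 3× down (reaching L) — 11 moves in all.
Check: all 12 open cells covered.

K - N - M - J - F - H - C - B - A - D - I - L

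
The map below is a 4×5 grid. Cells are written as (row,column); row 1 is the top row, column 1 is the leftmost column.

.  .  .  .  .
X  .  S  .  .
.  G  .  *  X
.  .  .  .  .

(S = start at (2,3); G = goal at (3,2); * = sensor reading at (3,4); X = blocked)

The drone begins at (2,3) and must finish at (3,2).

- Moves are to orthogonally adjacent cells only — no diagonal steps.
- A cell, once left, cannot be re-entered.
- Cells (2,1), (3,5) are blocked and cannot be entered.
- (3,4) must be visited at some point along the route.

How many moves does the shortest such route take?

Any route passes through (3,4) somewhere between (2,3) and (3,2). Summing Manhattan distances along the two legs ((2,3) → (3,4) → (3,2)) gives a lower bound of 2 + 2 = 4 moves.
A route of 4 moves achieves this: (2,3) → (2,4) → (3,4) → (3,3) → (3,2).
Since 4 matches the lower bound, it is optimal.

4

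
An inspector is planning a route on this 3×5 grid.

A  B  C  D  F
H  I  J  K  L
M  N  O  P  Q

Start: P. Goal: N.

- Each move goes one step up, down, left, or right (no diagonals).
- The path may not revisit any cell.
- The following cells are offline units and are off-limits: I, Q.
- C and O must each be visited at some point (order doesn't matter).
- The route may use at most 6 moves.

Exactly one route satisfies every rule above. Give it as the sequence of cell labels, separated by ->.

The 6-move cap with required stops at C, O leaves no slack for detours.
Route from P: up 2 to D, left 1 to C, down 2 to O, left 1 to N — 6 moves in all.
Check: all required cells visited; 6 ≤ 6 moves.

P -> K -> D -> C -> J -> O -> N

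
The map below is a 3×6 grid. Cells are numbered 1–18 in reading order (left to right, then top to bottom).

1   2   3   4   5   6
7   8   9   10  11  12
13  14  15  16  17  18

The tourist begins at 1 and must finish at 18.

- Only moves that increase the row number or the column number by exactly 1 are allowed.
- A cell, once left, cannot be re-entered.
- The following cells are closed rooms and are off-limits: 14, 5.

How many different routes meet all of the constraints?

A right/down-only route from 1 to 18 makes exactly 2 down-moves and 5 right-moves in some order.
With no other constraints that would be C(7,2) = 21 routes.
Subtract routes through each blocked cell (inclusion–exclusion for overlaps): − through 5: 3 − through 14: 3 → 15.
That gives 15 routes.

15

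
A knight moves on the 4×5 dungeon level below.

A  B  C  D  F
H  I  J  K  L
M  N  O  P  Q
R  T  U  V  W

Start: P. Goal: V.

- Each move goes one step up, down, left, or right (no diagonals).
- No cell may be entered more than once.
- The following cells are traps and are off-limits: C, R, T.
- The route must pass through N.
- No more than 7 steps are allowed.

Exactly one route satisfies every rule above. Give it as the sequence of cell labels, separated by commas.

P, K, J, I, N, O, U, V

The budget equals the shortest possible length, so every move has to be on a shortest route through the required cells.
Route from P: up 1 to K, left 2 to I, down 1 to N, right 1 to O, down 1 to U, right 1 to V — 7 moves in all.
Check: all required cells visited; 7 ≤ 7 moves.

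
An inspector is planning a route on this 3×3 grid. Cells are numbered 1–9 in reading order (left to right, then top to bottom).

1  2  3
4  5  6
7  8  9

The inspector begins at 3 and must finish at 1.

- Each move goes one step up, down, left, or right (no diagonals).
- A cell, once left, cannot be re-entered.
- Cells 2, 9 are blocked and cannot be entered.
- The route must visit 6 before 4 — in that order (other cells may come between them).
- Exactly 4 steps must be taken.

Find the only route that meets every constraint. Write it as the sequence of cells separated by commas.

3, 6, 5, 4, 1

The waypoints must appear in the order 6, 4, with no cell reused.
Route from 3: down to 6, 2× left (reaching 4), up to 1 — 4 moves in all.
Check: order respected (6 at step 1, 4 at step 3); 4 moves as required.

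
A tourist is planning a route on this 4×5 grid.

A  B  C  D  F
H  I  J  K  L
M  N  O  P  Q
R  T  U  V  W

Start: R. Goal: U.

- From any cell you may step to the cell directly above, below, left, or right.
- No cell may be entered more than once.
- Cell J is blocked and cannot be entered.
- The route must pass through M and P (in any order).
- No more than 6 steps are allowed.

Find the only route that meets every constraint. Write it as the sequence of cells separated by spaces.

Any route must reach M and P and still end at U within 6 moves, so the order of the required stops is forced.
Route from R: up to M, 3× right (reaching P), down to V, left to U — 6 moves in all.
Check: all required cells visited; 6 ≤ 6 moves.

R M N O P V U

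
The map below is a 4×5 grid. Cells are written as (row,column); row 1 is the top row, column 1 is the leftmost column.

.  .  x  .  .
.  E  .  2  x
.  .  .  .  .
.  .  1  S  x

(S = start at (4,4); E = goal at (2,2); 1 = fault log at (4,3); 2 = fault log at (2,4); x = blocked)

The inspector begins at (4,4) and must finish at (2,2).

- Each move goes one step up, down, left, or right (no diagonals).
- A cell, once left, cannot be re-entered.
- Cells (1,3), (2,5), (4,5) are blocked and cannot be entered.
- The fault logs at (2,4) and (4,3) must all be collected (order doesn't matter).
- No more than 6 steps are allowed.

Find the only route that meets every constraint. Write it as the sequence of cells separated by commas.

The budget equals the shortest possible length, so every move has to be on a shortest route through the required cells.
Route from (4,4): left 1 to (4,3), up 1 to (3,3), right 1 to (3,4), up 1 to (2,4), left 2 to (2,2) — 6 moves in all.
Check: all required cells visited; 6 ≤ 6 moves.

(4,4), (4,3), (3,3), (3,4), (2,4), (2,3), (2,2)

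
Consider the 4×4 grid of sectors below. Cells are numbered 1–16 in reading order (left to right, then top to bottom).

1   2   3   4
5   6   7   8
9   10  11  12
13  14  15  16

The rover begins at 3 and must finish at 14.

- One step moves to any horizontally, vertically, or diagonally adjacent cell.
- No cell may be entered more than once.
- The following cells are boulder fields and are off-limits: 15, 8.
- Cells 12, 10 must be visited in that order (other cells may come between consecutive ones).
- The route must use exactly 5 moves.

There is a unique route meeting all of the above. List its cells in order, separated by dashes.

The waypoints must appear in the order 12, 10, with no cell reused.
Route from 3: down 1 to 7, down-right 1 to 12, left 2 to 10, down 1 to 14 — 5 moves in all.
Check: order respected (12 at step 2, 10 at step 4); 5 moves as required.

3 - 7 - 12 - 11 - 10 - 14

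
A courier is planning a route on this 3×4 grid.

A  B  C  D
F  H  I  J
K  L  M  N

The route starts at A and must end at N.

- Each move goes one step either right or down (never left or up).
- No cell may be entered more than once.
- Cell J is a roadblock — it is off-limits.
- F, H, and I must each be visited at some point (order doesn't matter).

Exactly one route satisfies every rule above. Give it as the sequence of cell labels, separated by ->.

A -> F -> H -> I -> M -> N

Moves only go right or down, so the column and row indices never decrease.
Route from A: down 1 to F, right 2 to I, down 1 to M, right 1 to N — 5 moves in all.
Check: all required cells visited.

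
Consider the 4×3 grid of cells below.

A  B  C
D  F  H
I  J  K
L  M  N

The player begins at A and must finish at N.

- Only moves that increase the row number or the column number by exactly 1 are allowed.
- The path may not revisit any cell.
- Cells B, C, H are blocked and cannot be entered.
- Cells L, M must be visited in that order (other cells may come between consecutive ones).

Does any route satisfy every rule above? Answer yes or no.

One route that works: A → D → I → L → M → N.

yes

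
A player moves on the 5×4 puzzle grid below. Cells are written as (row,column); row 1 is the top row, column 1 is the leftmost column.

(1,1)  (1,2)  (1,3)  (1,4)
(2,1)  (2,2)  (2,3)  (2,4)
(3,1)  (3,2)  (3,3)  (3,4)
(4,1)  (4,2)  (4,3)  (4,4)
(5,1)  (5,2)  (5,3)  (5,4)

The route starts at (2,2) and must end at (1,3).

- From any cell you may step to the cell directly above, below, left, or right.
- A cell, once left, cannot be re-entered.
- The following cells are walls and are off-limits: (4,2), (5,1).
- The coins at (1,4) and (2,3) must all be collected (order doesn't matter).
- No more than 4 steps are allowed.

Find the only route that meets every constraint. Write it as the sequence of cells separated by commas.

(2,2), (2,3), (2,4), (1,4), (1,3)

The budget equals the shortest possible length, so every move has to be on a shortest route through the required cells.
Route from (2,2): 2× right (reaching (2,4)), up to (1,4), left to (1,3) — 4 moves in all.
Check: all required cells visited; 4 ≤ 4 moves.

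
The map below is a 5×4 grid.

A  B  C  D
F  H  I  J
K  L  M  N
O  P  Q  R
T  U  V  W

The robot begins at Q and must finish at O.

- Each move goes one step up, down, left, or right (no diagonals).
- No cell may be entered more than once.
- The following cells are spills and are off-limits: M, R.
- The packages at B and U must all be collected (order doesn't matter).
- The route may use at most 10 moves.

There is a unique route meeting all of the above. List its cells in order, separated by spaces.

Any route must reach B and U and still end at O within 10 moves, so the order of the required stops is forced.
Route from Q: down 1 to V, left 1 to U, up 4 to B, left 1 to A, down 3 to O — 10 moves in all.
Check: all required cells visited; 10 ≤ 10 moves.

Q V U P L H B A F K O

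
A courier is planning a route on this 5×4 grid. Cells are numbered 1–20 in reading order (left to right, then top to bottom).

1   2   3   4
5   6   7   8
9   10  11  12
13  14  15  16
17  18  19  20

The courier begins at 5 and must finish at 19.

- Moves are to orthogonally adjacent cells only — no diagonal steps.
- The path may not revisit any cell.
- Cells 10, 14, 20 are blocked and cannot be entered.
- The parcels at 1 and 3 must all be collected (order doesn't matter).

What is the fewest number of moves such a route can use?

7

Any route passes through 1 and 3 in some order between 5 and 19. Summing Manhattan distances along each leg and taking the cheapest ordering (5 → 1 → 3 → 19) gives a lower bound of 1 + 2 + 4 = 7 moves.
A route of 7 moves achieves this: 5 → 1 → 2 → 3 → 7 → 11 → 15 → 19.
Since 7 matches the lower bound, it is optimal.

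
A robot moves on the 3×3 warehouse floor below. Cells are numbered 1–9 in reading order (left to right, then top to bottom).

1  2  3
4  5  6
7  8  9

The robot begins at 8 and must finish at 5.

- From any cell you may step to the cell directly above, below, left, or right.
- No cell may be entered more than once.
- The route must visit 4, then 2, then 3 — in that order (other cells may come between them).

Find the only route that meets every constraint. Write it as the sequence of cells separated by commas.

The waypoints must appear in the order 4, 2, 3, with no cell reused.
Route from 8: left 1 to 7, up 2 to 1, right 2 to 3, down 1 to 6, left 1 to 5 — 7 moves in all.
Check: order respected (4 at step 2, 2 at step 4, 3 at step 5).

8, 7, 4, 1, 2, 3, 6, 5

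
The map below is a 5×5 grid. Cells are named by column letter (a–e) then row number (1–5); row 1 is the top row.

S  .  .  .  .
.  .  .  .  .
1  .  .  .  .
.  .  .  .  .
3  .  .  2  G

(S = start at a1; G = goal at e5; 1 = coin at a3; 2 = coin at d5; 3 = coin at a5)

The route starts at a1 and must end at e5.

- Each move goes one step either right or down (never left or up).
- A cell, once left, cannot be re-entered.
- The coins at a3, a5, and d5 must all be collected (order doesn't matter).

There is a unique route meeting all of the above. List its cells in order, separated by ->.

a1 -> a2 -> a3 -> a4 -> a5 -> b5 -> c5 -> d5 -> e5

Moves only go right or down, so the column and row indices never decrease.
Route from a1: 4× down (reaching a5), 4× right (reaching e5) — 8 moves in all.
Check: all required cells visited.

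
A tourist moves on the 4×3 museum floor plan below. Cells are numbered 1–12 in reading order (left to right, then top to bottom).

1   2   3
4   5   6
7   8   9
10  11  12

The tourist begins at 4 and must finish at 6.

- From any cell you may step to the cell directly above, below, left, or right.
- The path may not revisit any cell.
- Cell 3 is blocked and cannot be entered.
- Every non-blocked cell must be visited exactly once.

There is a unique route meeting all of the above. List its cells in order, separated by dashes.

Need to visit all 11 open cells exactly once, starting at 4 and ending at 6.
Cell 1 has only two open neighbours (4 and 2), so the path must pass straight through it: one of those is the cell it's entered from and the other is where it exits.
Route from 4: up 1 to 1, right 1 to 2, down 2 to 8, left 1 to 7, down 1 to 10, right 2 to 12, up 2 to 6 — 10 moves in all.
Check: all 11 open cells covered.

4 - 1 - 2 - 5 - 8 - 7 - 10 - 11 - 12 - 9 - 6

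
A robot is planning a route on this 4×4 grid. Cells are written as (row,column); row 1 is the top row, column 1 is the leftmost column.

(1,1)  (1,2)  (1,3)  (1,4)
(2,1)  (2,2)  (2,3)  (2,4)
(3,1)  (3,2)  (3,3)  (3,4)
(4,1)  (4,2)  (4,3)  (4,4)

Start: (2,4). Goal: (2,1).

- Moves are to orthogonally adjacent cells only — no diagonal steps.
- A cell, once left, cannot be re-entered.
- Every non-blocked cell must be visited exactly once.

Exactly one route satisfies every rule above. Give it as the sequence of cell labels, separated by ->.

Need to visit all 16 open cells exactly once, starting at (2,4) and ending at (2,1).
Cell (1,4) has only two open neighbours ((2,4) and (1,3)), so the path must pass straight through it: one of those is the cell it's entered from and the other is where it exits.
Route from (2,4): up to (1,4), left to (1,3), 2× down (reaching (3,3)), right to (3,4), down to (4,4), 3× left (reaching (4,1)), up to (3,1), right to (3,2), 2× up (reaching (1,2)), left to (1,1), down to (2,1) — 15 moves in all.
Check: all 16 open cells covered.

(2,4) -> (1,4) -> (1,3) -> (2,3) -> (3,3) -> (3,4) -> (4,4) -> (4,3) -> (4,2) -> (4,1) -> (3,1) -> (3,2) -> (2,2) -> (1,2) -> (1,1) -> (2,1)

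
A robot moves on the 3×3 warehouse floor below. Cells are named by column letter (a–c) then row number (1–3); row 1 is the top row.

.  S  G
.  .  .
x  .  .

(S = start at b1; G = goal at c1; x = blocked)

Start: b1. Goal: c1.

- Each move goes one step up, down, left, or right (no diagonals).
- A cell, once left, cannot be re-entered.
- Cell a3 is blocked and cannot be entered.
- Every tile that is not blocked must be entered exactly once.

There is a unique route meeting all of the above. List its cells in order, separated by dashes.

b1 - a1 - a2 - b2 - b3 - c3 - c2 - c1

Need to visit all 8 open cells exactly once, starting at b1 and ending at c1.
Route from b1: left to a1, down to a2, right to b2, down to b3, right to c3, 2× up (reaching c1) — 7 moves in all.
Check: all 8 open cells covered.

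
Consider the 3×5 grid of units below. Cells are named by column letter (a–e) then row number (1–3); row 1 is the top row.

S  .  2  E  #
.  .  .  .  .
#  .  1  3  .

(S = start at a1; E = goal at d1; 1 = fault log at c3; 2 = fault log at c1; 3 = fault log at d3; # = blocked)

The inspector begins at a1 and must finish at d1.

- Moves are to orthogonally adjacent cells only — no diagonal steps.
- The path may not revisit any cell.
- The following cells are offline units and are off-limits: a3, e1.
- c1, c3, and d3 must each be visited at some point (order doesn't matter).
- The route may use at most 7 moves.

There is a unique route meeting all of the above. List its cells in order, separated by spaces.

The budget equals the shortest possible length, so every move has to be on a shortest route through the required cells.
Route from a1: right 2 to c1, down 2 to c3, right 1 to d3, up 2 to d1 — 7 moves in all.
Check: all required cells visited; 7 ≤ 7 moves.

a1 b1 c1 c2 c3 d3 d2 d1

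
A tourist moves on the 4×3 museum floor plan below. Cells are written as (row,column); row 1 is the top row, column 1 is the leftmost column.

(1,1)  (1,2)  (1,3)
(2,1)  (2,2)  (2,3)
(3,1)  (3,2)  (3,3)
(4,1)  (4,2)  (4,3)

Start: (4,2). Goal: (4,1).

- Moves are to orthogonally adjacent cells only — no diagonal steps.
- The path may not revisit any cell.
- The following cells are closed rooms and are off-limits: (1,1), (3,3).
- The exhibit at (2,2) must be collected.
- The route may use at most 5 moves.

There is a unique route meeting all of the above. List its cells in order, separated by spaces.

Any route must reach (2,2) and still end at (4,1) within 5 moves, so the order of the required stops is forced.
Route from (4,2): up 2 to (2,2), left 1 to (2,1), down 2 to (4,1) — 5 moves in all.
Check: all required cells visited; 5 ≤ 5 moves.

(4,2) (3,2) (2,2) (2,1) (3,1) (4,1)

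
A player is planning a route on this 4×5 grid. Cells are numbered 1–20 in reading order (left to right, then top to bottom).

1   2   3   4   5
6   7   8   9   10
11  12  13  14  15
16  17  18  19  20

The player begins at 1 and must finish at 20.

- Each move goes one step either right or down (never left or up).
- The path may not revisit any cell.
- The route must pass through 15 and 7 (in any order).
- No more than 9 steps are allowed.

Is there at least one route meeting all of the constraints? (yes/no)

One route that works: 1 → 6 → 7 → 12 → 13 → 14 → 15 → 20.

yes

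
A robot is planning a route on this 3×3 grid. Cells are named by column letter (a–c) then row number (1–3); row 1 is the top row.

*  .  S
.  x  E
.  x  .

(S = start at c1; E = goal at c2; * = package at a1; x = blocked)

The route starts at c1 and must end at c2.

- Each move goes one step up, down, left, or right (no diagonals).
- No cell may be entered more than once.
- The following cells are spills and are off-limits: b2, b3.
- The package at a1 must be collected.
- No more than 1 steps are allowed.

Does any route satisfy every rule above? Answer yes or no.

Every way from a1 onward to c2 runs back through c1, which the route has already used — so it cannot be completed without a revisit.

no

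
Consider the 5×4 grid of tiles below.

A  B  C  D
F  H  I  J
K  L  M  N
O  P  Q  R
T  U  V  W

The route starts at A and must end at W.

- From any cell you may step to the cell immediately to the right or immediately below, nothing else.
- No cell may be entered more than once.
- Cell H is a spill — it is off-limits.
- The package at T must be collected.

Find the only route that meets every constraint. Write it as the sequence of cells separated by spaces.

Moves only go right or down, so the column and row indices never decrease.
Route from A: down 4 to T, right 3 to W — 7 moves in all.
Check: all required cells visited.

A F K O T U V W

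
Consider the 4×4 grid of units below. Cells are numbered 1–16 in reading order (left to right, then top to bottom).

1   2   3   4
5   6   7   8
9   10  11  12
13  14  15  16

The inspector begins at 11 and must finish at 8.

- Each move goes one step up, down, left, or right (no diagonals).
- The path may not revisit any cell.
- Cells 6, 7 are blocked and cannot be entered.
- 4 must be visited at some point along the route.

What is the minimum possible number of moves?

8

Any route passes through 4 somewhere between 11 and 8. Summing Manhattan distances along the two legs (11 → 4 → 8) gives a lower bound of 3 + 1 = 4 moves.
The shortest route satisfying every rule uses 8 moves: 11 → 10 → 9 → 5 → 1 → 2 → 3 → 4 → 8.
The no-revisit rule (legs can't share cells) pushes the minimum above the 4-move bound; an exhaustive check rules out every length from 4 to 7 (on a 4-connected grid the length of any start-to-goal walk has the same parity as the Manhattan bound, so only lengths 4, 6, 8, … need checking), leaving 8 as the minimum.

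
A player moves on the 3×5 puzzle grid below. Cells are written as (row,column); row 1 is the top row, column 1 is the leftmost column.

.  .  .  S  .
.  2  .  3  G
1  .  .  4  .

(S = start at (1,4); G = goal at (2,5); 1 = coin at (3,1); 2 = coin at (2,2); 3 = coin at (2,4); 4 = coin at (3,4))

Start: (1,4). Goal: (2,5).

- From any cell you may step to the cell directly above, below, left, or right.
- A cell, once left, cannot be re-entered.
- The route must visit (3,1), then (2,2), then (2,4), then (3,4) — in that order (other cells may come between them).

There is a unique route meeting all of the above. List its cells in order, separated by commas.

The waypoints must appear in the order (3,1), (2,2), (2,4), (3,4), with no cell reused.
Route from (1,4): 3× left (reaching (1,1)), 2× down (reaching (3,1)), right to (3,2), up to (2,2), 2× right (reaching (2,4)), down to (3,4), right to (3,5), up to (2,5) — 12 moves in all.
Check: order respected (1 at step 5, 2 at step 7, 3 at step 9, 4 at step 10).

(1,4), (1,3), (1,2), (1,1), (2,1), (3,1), (3,2), (2,2), (2,3), (2,4), (3,4), (3,5), (2,5)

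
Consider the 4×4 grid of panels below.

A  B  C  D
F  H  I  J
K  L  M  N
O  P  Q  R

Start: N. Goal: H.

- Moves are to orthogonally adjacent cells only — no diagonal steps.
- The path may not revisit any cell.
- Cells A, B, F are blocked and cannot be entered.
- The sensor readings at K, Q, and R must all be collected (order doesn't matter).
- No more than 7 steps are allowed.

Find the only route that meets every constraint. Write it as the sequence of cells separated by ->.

The budget equals the shortest possible length, so every move has to be on a shortest route through the required cells.
Route from N: down to R, 3× left (reaching O), up to K, right to L, up to H — 7 moves in all.
Check: all required cells visited; 7 ≤ 7 moves.

N -> R -> Q -> P -> O -> K -> L -> H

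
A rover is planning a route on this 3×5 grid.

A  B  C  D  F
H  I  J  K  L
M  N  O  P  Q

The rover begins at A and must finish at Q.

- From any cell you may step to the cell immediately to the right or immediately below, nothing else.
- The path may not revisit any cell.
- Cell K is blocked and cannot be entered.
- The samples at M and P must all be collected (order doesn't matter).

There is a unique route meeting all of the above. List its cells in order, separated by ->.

A -> H -> M -> N -> O -> P -> Q

Moves only go right or down, so the column and row indices never decrease.
Route from A: down 2 to M, right 4 to Q — 6 moves in all.
Check: all required cells visited.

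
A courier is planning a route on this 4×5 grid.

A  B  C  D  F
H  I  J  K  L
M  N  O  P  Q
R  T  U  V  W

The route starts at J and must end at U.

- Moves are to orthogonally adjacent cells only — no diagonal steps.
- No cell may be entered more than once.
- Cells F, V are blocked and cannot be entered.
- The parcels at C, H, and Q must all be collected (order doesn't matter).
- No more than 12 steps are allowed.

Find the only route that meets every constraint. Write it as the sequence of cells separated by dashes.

Any route must reach C, H, and Q and still end at U within 12 moves, so the order of the required stops is forced.
Route from J: 2× left (reaching H), up to A, 3× right (reaching D), down to K, right to L, down to Q, 2× left (reaching O), down to U — 12 moves in all.
Check: all required cells visited; 12 ≤ 12 moves.

J - I - H - A - B - C - D - K - L - Q - P - O - U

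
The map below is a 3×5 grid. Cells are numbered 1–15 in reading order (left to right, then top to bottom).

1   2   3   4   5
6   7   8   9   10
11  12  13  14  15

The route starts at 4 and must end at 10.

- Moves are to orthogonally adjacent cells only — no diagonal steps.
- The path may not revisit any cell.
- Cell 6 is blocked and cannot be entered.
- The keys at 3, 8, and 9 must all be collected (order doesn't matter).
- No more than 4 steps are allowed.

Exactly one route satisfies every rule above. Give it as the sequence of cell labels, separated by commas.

The budget equals the shortest possible length, so every move has to be on a shortest route through the required cells.
Route from 4: left to 3, down to 8, 2× right (reaching 10) — 4 moves in all.
Check: all required cells visited; 4 ≤ 4 moves.

4, 3, 8, 9, 10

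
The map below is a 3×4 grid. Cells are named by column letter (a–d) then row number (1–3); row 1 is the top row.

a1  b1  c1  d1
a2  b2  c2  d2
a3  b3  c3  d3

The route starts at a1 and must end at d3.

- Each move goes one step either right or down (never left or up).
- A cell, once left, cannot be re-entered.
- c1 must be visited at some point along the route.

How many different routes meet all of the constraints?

3

A right/down-only route from a1 to d3 makes exactly 2 down-moves and 3 right-moves in some order.
With no other constraints that would be C(5,2) = 10 routes.
Split at c1 and multiply the segment counts: a1→c1: 1; c1→d3: 3; product = 3.
That gives 3 routes.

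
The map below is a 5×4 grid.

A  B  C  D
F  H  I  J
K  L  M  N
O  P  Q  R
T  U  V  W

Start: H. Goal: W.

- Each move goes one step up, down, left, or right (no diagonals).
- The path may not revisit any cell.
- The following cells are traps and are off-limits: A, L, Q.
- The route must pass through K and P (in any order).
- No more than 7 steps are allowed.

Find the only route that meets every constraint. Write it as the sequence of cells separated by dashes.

Any route must reach K and P and still end at W within 7 moves, so the order of the required stops is forced.
Route from H: left to F, 2× down (reaching O), right to P, down to U, 2× right (reaching W) — 7 moves in all.
Check: all required cells visited; 7 ≤ 7 moves.

H - F - K - O - P - U - V - W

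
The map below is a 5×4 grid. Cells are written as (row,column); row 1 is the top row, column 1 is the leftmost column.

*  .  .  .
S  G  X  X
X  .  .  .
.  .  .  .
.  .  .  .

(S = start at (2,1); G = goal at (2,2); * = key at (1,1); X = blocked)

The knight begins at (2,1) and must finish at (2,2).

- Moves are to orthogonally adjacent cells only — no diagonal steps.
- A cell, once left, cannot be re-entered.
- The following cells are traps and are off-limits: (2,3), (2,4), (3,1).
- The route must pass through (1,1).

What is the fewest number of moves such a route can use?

3

Any route passes through (1,1) somewhere between (2,1) and (2,2). Summing Manhattan distances along the two legs ((2,1) → (1,1) → (2,2)) gives a lower bound of 1 + 2 = 3 moves.
A route of 3 moves achieves this: (2,1) → (1,1) → (1,2) → (2,2).
Since 3 matches the lower bound, it is optimal.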